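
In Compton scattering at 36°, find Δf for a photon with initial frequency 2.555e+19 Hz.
9.707e+17 Hz (decrease)

Convert frequency to wavelength (c = 299792458 m/s):
λ₀ = c/f₀ = 299792458/2.555e+19 = 1.1733560e-11 m = 11.7336 pm

Calculate Compton shift:
Δλ = λ_C(1 - cos(36°)) = 0.4634 pm

Final wavelength:
λ' = λ₀ + Δλ = 11.7336 + 0.4634 = 12.1969 pm

Final frequency:
f' = c/λ' = 299792458/1.2196944e-11 = 2.4579309e+19 Hz

Frequency shift (decrease):
Δf = f₀ - f' = 2.555e+19 - 2.4579309e+19 = 9.707e+17 Hz

(Intermediate values are shown rounded; full precision is carried through to the final answer.)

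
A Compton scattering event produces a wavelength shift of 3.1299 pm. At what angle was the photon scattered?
106.86°

From the Compton formula Δλ = λ_C(1 - cos θ), we can solve for θ:

cos θ = 1 - Δλ/λ_C

Given:
- Δλ = 3.1299 pm
- λ_C = h/(m_e·c) ≈ 2.42631024 pm

cos θ = 1 - 3.1299/2.42631024
cos θ = 1 - 1.289983
cos θ = -0.289983

θ = arccos(-0.289983)
θ = 106.86°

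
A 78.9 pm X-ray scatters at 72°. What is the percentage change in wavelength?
2.1249%

Calculate the Compton shift:
Δλ = λ_C(1 - cos(72°))
Δλ = 2.4263 × (1 - cos(72°))
Δλ = 2.4263 × 0.6910
Δλ = 1.6765 pm

Percentage change:
(Δλ/λ₀) × 100 = (1.6765/78.9) × 100
= 2.1249%

(Intermediate values are shown rounded; full precision is carried through to the final answer.)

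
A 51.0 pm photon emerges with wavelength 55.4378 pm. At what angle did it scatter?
146.00°

First find the wavelength shift:
Δλ = λ' - λ = 55.4378 - 51.0 = 4.4378 pm

Using Δλ = λ_C(1 - cos θ), with λ_C = h/(m_e·c) ≈ 2.42631024 pm:
cos θ = 1 - Δλ/λ_C
cos θ = 1 - 4.4378/2.42631024
cos θ = -0.829032

θ = arccos(-0.829032)
θ = 146.00°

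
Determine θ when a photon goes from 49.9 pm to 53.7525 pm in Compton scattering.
126.00°

First find the wavelength shift:
Δλ = λ' - λ = 53.7525 - 49.9 = 3.8525 pm

Using Δλ = λ_C(1 - cos θ), with λ_C = h/(m_e·c) ≈ 2.42631024 pm:
cos θ = 1 - Δλ/λ_C
cos θ = 1 - 3.8525/2.42631024
cos θ = -0.587802

θ = arccos(-0.587802)
θ = 126.00°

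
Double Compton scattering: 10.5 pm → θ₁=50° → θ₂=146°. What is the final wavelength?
15.8045 pm

Apply Compton shift twice:

First scattering at θ₁ = 50°:
Δλ₁ = λ_C(1 - cos(50°))
Δλ₁ = 2.4263 × 0.3572
Δλ₁ = 0.8667 pm

After first scattering:
λ₁ = 10.5 + 0.8667 = 11.3667 pm

Second scattering at θ₂ = 146°:
Δλ₂ = λ_C(1 - cos(146°))
Δλ₂ = 2.4263 × 1.8290
Δλ₂ = 4.4378 pm

Final wavelength:
λ₂ = 11.3667 + 4.4378 = 15.8045 pm

Total shift: Δλ_total = 0.8667 + 4.4378 = 5.3045 pm

(Intermediate values are shown rounded; full precision is carried through to the final answer.)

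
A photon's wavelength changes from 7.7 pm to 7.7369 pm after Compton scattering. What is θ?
10.01°

First find the wavelength shift:
Δλ = λ' - λ = 7.7369 - 7.7 = 0.0369 pm

Using Δλ = λ_C(1 - cos θ), with λ_C = h/(m_e·c) ≈ 2.42631024 pm:
cos θ = 1 - Δλ/λ_C
cos θ = 1 - 0.0369/2.42631024
cos θ = 0.984792

θ = arccos(0.984792)
θ = 10.01°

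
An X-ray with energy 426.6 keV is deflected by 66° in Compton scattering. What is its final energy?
285.2983 keV

First convert energy to wavelength:
λ = hc/E, with hc ≈ 1239.842 keV·pm (i.e. 1239.842 eV·nm)

For E = 426.6 keV = 426600 eV:
λ = 1239.842 keV·pm / 426.6 keV
λ = 2.9063 pm

Calculate the Compton shift:
Δλ = λ_C(1 - cos(66°)) = 2.4263 × 0.5933
Δλ = 1.4394 pm

Final wavelength:
λ' = 2.9063 + 1.4394 = 4.3458 pm

Final energy:
E' = hc/λ' = 1239.842 / 4.3458 = 285.2983 keV

(Intermediate values are shown rounded; full precision is carried through to the final answer.)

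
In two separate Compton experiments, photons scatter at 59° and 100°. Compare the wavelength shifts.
100° produces the larger shift by a factor of 2.420

Calculate both shifts using Δλ = λ_C(1 - cos θ):

For θ₁ = 59°:
Δλ₁ = 2.4263 × (1 - cos(59°))
Δλ₁ = 2.4263 × 0.4850
Δλ₁ = 1.1767 pm

For θ₂ = 100°:
Δλ₂ = 2.4263 × (1 - cos(100°))
Δλ₂ = 2.4263 × 1.1736
Δλ₂ = 2.8476 pm

The 100° angle produces the larger shift.
Ratio: 2.8476/1.1767 = 2.420

(Intermediate values are shown rounded; full precision is carried through to the final answer.)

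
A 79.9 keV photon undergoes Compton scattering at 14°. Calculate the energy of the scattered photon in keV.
79.5306 keV

First convert energy to wavelength:
λ = hc/E, with hc ≈ 1239.842 keV·pm (i.e. 1239.842 eV·nm)

For E = 79.9 keV = 79900 eV:
λ = 1239.842 keV·pm / 79.9 keV
λ = 15.5174 pm

Calculate the Compton shift:
Δλ = λ_C(1 - cos(14°)) = 2.4263 × 0.0297
Δλ = 0.0721 pm

Final wavelength:
λ' = 15.5174 + 0.0721 = 15.5895 pm

Final energy:
E' = hc/λ' = 1239.842 / 15.5895 = 79.5306 keV

(Intermediate values are shown rounded; full precision is carried through to the final answer.)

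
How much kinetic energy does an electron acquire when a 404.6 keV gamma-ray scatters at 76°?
151.7618 keV

By energy conservation: K_e = E_initial - E_final

First find the scattered photon energy:
Initial wavelength: λ = hc/E = 3.0644 pm
Compton shift: Δλ = λ_C(1 - cos(76°)) = 1.8393 pm
Final wavelength: λ' = 3.0644 + 1.8393 = 4.9037 pm
Final photon energy: E' = hc/λ' = 252.8382 keV

Electron kinetic energy:
K_e = E - E' = 404.6000 - 252.8382 = 151.7618 keV

(Intermediate values are shown rounded; full precision is carried through to the final answer.)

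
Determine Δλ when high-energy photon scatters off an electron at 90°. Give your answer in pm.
2.4263 pm

Using the Compton scattering formula:
Δλ = λ_C(1 - cos θ)

where λ_C = h/(m_e·c) ≈ 2.4263 pm is the Compton wavelength of an electron.

For θ = 90°:
cos(90°) = 0.0000
1 - cos(90°) = 1.0000

Δλ = 2.4263 × 1.0000
Δλ = 2.4263 pm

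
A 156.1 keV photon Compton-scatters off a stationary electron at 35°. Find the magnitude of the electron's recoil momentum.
4.9036e-23 kg·m/s

The electron is initially at rest, so by conservation of momentum:
p⃗_e = p⃗₀ − p⃗'  (incident photon momentum minus scattered photon momentum)

Photon momentum magnitudes (p = h/λ = E/c):
λ₀ = hc/E₀ = 7.9426 pm → p₀ = h/λ₀ = 8.3424e-23 kg·m/s
Δλ = λ_C(1 − cos 35°) = 0.4388 pm
λ' = 8.3814 pm → p' = h/λ' = 7.9057e-23 kg·m/s

The scattered photon makes angle θ = 35° with the incident direction, so by the law of cosines:
|p⃗_e|² = p₀² + p'² − 2p₀p'cos θ
|p⃗_e|² = (8.3424e-23)² + (7.9057e-23)² − 2·8.3424e-23·7.9057e-23·cos(35°)
|p⃗_e| = 4.9036e-23 kg·m/s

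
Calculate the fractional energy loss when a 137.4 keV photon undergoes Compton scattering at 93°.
0.2206 (or 22.06%)

Calculate initial and final photon energies:

Initial: E₀ = 137.4 keV → λ₀ = 9.0236 pm
Compton shift: Δλ = 2.5533 pm
Final wavelength: λ' = 11.5769 pm
Final energy: E' = 107.0963 keV

Fractional energy loss:
(E₀ - E')/E₀ = (137.4000 - 107.0963)/137.4000
= 30.3037/137.4000
= 0.2206
= 22.06%

(Intermediate values are shown rounded; full precision is carried through to the final answer.)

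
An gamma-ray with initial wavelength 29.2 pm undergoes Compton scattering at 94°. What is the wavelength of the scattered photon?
31.7956 pm

Using the Compton scattering formula:
λ' = λ + Δλ = λ + λ_C(1 - cos θ)

Given:
- Initial wavelength λ = 29.2 pm
- Scattering angle θ = 94°
- Compton wavelength λ_C ≈ 2.4263 pm

Calculate the shift:
Δλ = 2.4263 × (1 - cos(94°))
Δλ = 2.4263 × 1.0698
Δλ = 2.5956 pm

Final wavelength:
λ' = 29.2 + 2.5956 = 31.7956 pm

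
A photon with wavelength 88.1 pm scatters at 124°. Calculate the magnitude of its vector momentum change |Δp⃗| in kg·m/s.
1.3009e-23 kg·m/s

Photon momentum magnitude is p = h/λ.

Initial momentum:
p₀ = h/λ = 6.6261e-34/8.8100e-11 = 7.5211e-24 kg·m/s

After scattering:
λ' = λ + Δλ = 88.1 + 3.7831 = 91.8831 pm
p' = h/λ' = 6.6261e-34/9.1883e-11 = 7.2114e-24 kg·m/s

Momentum is a vector; the scattered photon's direction makes angle θ = 124° with the incident direction. The magnitude of the vector change Δp⃗ = p⃗₀ − p⃗' is found from the law of cosines:
|Δp⃗|² = p₀² + p'² − 2p₀p'cos θ
|Δp⃗|² = (7.5211e-24)² + (7.2114e-24)² − 2·7.5211e-24·7.2114e-24·cos(124°)
|Δp⃗| = 1.3009e-23 kg·m/s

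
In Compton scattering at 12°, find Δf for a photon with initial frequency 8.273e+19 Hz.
1.193e+18 Hz (decrease)

Convert frequency to wavelength (c = 299792458 m/s):
λ₀ = c/f₀ = 299792458/8.273e+19 = 3.6237454e-12 m = 3.6237 pm

Calculate Compton shift:
Δλ = λ_C(1 - cos(12°)) = 0.0530 pm

Final wavelength:
λ' = λ₀ + Δλ = 3.6237 + 0.0530 = 3.6768 pm

Final frequency:
f' = c/λ' = 299792458/3.6767661e-12 = 8.1536994e+19 Hz

Frequency shift (decrease):
Δf = f₀ - f' = 8.273e+19 - 8.1536994e+19 = 1.193e+18 Hz

(Intermediate values are shown rounded; full precision is carried through to the final answer.)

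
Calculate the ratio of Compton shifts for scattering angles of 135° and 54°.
135° produces the larger shift by a factor of 4.141

Calculate both shifts using Δλ = λ_C(1 - cos θ):

For θ₁ = 54°:
Δλ₁ = 2.4263 × (1 - cos(54°))
Δλ₁ = 2.4263 × 0.4122
Δλ₁ = 1.0002 pm

For θ₂ = 135°:
Δλ₂ = 2.4263 × (1 - cos(135°))
Δλ₂ = 2.4263 × 1.7071
Δλ₂ = 4.1420 pm

The 135° angle produces the larger shift.
Ratio: 4.1420/1.0002 = 4.141

(Intermediate values are shown rounded; full precision is carried through to the final answer.)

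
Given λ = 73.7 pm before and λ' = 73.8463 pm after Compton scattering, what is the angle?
20.00°

First find the wavelength shift:
Δλ = λ' - λ = 73.8463 - 73.7 = 0.1463 pm

Using Δλ = λ_C(1 - cos θ), with λ_C = h/(m_e·c) ≈ 2.42631024 pm:
cos θ = 1 - Δλ/λ_C
cos θ = 1 - 0.1463/2.42631024
cos θ = 0.939703

θ = arccos(0.939703)
θ = 20.00°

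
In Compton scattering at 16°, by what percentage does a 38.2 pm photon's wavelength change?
0.2461%

Calculate the Compton shift:
Δλ = λ_C(1 - cos(16°))
Δλ = 2.4263 × (1 - cos(16°))
Δλ = 2.4263 × 0.0387
Δλ = 0.0940 pm

Percentage change:
(Δλ/λ₀) × 100 = (0.0940/38.2) × 100
= 0.2461%

(Intermediate values are shown rounded; full precision is carried through to the final answer.)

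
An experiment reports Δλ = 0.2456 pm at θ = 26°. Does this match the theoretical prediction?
Yes, consistent

Calculate the expected shift for θ = 26°:

Δλ_expected = λ_C(1 - cos(26°))
Δλ_expected = 2.4263 × (1 - cos(26°))
Δλ_expected = 2.4263 × 0.1012
Δλ_expected = 0.2456 pm

Given shift: 0.2456 pm
Expected shift: 0.2456 pm
Difference: 0.0000 pm

The values match. This is consistent with Compton scattering at the stated angle.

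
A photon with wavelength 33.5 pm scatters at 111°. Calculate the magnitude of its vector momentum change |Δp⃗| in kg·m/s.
3.1157e-23 kg·m/s

Photon momentum magnitude is p = h/λ.

Initial momentum:
p₀ = h/λ = 6.6261e-34/3.3500e-11 = 1.9779e-23 kg·m/s

After scattering:
λ' = λ + Δλ = 33.5 + 3.2958 = 36.7958 pm
p' = h/λ' = 6.6261e-34/3.6796e-11 = 1.8008e-23 kg·m/s

Momentum is a vector; the scattered photon's direction makes angle θ = 111° with the incident direction. The magnitude of the vector change Δp⃗ = p⃗₀ − p⃗' is found from the law of cosines:
|Δp⃗|² = p₀² + p'² − 2p₀p'cos θ
|Δp⃗|² = (1.9779e-23)² + (1.8008e-23)² − 2·1.9779e-23·1.8008e-23·cos(111°)
|Δp⃗| = 3.1157e-23 kg·m/s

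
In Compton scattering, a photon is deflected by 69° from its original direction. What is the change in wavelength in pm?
1.5568 pm

Using the Compton scattering formula:
Δλ = λ_C(1 - cos θ)

where λ_C = h/(m_e·c) ≈ 2.4263 pm is the Compton wavelength of an electron.

For θ = 69°:
cos(69°) = 0.3584
1 - cos(69°) = 0.6416

Δλ = 2.4263 × 0.6416
Δλ = 1.5568 pm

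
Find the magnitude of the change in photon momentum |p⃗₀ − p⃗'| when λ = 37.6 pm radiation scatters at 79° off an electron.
2.1873e-23 kg·m/s

Photon momentum magnitude is p = h/λ.

Initial momentum:
p₀ = h/λ = 6.6261e-34/3.7600e-11 = 1.7623e-23 kg·m/s

After scattering:
λ' = λ + Δλ = 37.6 + 1.9633 = 39.5633 pm
p' = h/λ' = 6.6261e-34/3.9563e-11 = 1.6748e-23 kg·m/s

Momentum is a vector; the scattered photon's direction makes angle θ = 79° with the incident direction. The magnitude of the vector change Δp⃗ = p⃗₀ − p⃗' is found from the law of cosines:
|Δp⃗|² = p₀² + p'² − 2p₀p'cos θ
|Δp⃗|² = (1.7623e-23)² + (1.6748e-23)² − 2·1.7623e-23·1.6748e-23·cos(79°)
|Δp⃗| = 2.1873e-23 kg·m/s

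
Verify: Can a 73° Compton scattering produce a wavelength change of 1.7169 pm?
Yes, consistent

Calculate the expected shift for θ = 73°:

Δλ_expected = λ_C(1 - cos(73°))
Δλ_expected = 2.4263 × (1 - cos(73°))
Δλ_expected = 2.4263 × 0.7076
Δλ_expected = 1.7169 pm

Given shift: 1.7169 pm
Expected shift: 1.7169 pm
Difference: 0.0000 pm

The values match. This is consistent with Compton scattering at the stated angle.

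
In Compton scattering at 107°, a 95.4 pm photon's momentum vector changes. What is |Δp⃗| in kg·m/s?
1.0990e-23 kg·m/s

Photon momentum magnitude is p = h/λ.

Initial momentum:
p₀ = h/λ = 6.6261e-34/9.5400e-11 = 6.9456e-24 kg·m/s

After scattering:
λ' = λ + Δλ = 95.4 + 3.1357 = 98.5357 pm
p' = h/λ' = 6.6261e-34/9.8536e-11 = 6.7245e-24 kg·m/s

Momentum is a vector; the scattered photon's direction makes angle θ = 107° with the incident direction. The magnitude of the vector change Δp⃗ = p⃗₀ − p⃗' is found from the law of cosines:
|Δp⃗|² = p₀² + p'² − 2p₀p'cos θ
|Δp⃗|² = (6.9456e-24)² + (6.7245e-24)² − 2·6.9456e-24·6.7245e-24·cos(107°)
|Δp⃗| = 1.0990e-23 kg·m/s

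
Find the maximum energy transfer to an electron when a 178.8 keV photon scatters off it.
73.6115 keV

Maximum energy transfer occurs at θ = 180° (backscattering).

Initial photon: E₀ = 178.8 keV → λ₀ = 6.9342 pm

Maximum Compton shift (at 180°):
Δλ_max = 2λ_C = 2 × 2.4263 = 4.8526 pm

Final wavelength:
λ' = 6.9342 + 4.8526 = 11.7869 pm

Minimum photon energy (maximum energy to electron):
E'_min = hc/λ' = 105.1885 keV

Maximum electron kinetic energy:
K_max = E₀ - E'_min = 178.8000 - 105.1885 = 73.6115 keV

(Intermediate values are shown rounded; full precision is carried through to the final answer.)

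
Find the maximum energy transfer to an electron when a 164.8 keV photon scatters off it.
64.6183 keV

Maximum energy transfer occurs at θ = 180° (backscattering).

Initial photon: E₀ = 164.8 keV → λ₀ = 7.5233 pm

Maximum Compton shift (at 180°):
Δλ_max = 2λ_C = 2 × 2.4263 = 4.8526 pm

Final wavelength:
λ' = 7.5233 + 4.8526 = 12.3759 pm

Minimum photon energy (maximum energy to electron):
E'_min = hc/λ' = 100.1817 keV

Maximum electron kinetic energy:
K_max = E₀ - E'_min = 164.8000 - 100.1817 = 64.6183 keV

(Intermediate values are shown rounded; full precision is carried through to the final answer.)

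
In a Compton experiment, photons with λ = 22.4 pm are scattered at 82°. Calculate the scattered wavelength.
24.4886 pm

Using the Compton scattering formula:
λ' = λ + Δλ = λ + λ_C(1 - cos θ)

Given:
- Initial wavelength λ = 22.4 pm
- Scattering angle θ = 82°
- Compton wavelength λ_C ≈ 2.4263 pm

Calculate the shift:
Δλ = 2.4263 × (1 - cos(82°))
Δλ = 2.4263 × 0.8608
Δλ = 2.0886 pm

Final wavelength:
λ' = 22.4 + 2.0886 = 24.4886 pm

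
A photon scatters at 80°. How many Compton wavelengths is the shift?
0.8264 λ_C

The Compton shift formula is:
Δλ = λ_C(1 - cos θ)

Dividing both sides by λ_C:
Δλ/λ_C = 1 - cos θ

For θ = 80°:
Δλ/λ_C = 1 - cos(80°)
Δλ/λ_C = 1 - 0.1736
Δλ/λ_C = 0.8264

This means the shift is 0.8264 × λ_C = 2.0050 pm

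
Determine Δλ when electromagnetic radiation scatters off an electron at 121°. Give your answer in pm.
3.6760 pm

Using the Compton scattering formula:
Δλ = λ_C(1 - cos θ)

where λ_C = h/(m_e·c) ≈ 2.4263 pm is the Compton wavelength of an electron.

For θ = 121°:
cos(121°) = -0.5150
1 - cos(121°) = 1.5150

Δλ = 2.4263 × 1.5150
Δλ = 3.6760 pm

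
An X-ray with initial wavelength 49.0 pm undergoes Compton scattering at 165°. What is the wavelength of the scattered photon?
53.7699 pm

Using the Compton scattering formula:
λ' = λ + Δλ = λ + λ_C(1 - cos θ)

Given:
- Initial wavelength λ = 49.0 pm
- Scattering angle θ = 165°
- Compton wavelength λ_C ≈ 2.4263 pm

Calculate the shift:
Δλ = 2.4263 × (1 - cos(165°))
Δλ = 2.4263 × 1.9659
Δλ = 4.7699 pm

Final wavelength:
λ' = 49.0 + 4.7699 = 53.7699 pm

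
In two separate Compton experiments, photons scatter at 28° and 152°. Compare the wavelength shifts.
152° produces the larger shift by a factor of 16.086

Calculate both shifts using Δλ = λ_C(1 - cos θ):

For θ₁ = 28°:
Δλ₁ = 2.4263 × (1 - cos(28°))
Δλ₁ = 2.4263 × 0.1171
Δλ₁ = 0.2840 pm

For θ₂ = 152°:
Δλ₂ = 2.4263 × (1 - cos(152°))
Δλ₂ = 2.4263 × 1.8829
Δλ₂ = 4.5686 pm

The 152° angle produces the larger shift.
Ratio: 4.5686/0.2840 = 16.086

(Intermediate values are shown rounded; full precision is carried through to the final answer.)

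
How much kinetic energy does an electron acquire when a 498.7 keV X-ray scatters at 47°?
118.1140 keV

By energy conservation: K_e = E_initial - E_final

First find the scattered photon energy:
Initial wavelength: λ = hc/E = 2.4861 pm
Compton shift: Δλ = λ_C(1 - cos(47°)) = 0.7716 pm
Final wavelength: λ' = 2.4861 + 0.7716 = 3.2577 pm
Final photon energy: E' = hc/λ' = 380.5860 keV

Electron kinetic energy:
K_e = E - E' = 498.7000 - 380.5860 = 118.1140 keV

(Intermediate values are shown rounded; full precision is carried through to the final answer.)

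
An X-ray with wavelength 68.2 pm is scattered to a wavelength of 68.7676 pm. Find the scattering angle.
40.00°

First find the wavelength shift:
Δλ = λ' - λ = 68.7676 - 68.2 = 0.5676 pm

Using Δλ = λ_C(1 - cos θ), with λ_C = h/(m_e·c) ≈ 2.42631024 pm:
cos θ = 1 - Δλ/λ_C
cos θ = 1 - 0.5676/2.42631024
cos θ = 0.766065

θ = arccos(0.766065)
θ = 40.00°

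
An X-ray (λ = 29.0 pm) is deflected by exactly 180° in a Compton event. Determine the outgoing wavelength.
33.8526 pm

Using the Compton formula: λ' = λ + λ_C(1 − cos θ)

For θ = 180°, cos θ = -1 (exact) = -1.0000, so:
1 − cos 180° = 1 − (-1) = 2.0000

Δλ = λ_C × 2.0000 = 2.4263 × 2.0000 = 4.8526 pm

λ' = 29.0 + 4.8526 = 33.8526 pm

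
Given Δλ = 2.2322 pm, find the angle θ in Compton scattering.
85.41°

From the Compton formula Δλ = λ_C(1 - cos θ), we can solve for θ:

cos θ = 1 - Δλ/λ_C

Given:
- Δλ = 2.2322 pm
- λ_C = h/(m_e·c) ≈ 2.42631024 pm

cos θ = 1 - 2.2322/2.42631024
cos θ = 1 - 0.919998
cos θ = 0.080002

θ = arccos(0.080002)
θ = 85.41°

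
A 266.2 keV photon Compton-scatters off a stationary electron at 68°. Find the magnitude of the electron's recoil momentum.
1.4254e-22 kg·m/s

The electron is initially at rest, so by conservation of momentum:
p⃗_e = p⃗₀ − p⃗'  (incident photon momentum minus scattered photon momentum)

Photon momentum magnitudes (p = h/λ = E/c):
λ₀ = hc/E₀ = 4.6576 pm → p₀ = h/λ₀ = 1.4226e-22 kg·m/s
Δλ = λ_C(1 − cos 68°) = 1.5174 pm
λ' = 6.1750 pm → p' = h/λ' = 1.0731e-22 kg·m/s

The scattered photon makes angle θ = 68° with the incident direction, so by the law of cosines:
|p⃗_e|² = p₀² + p'² − 2p₀p'cos θ
|p⃗_e|² = (1.4226e-22)² + (1.0731e-22)² − 2·1.4226e-22·1.0731e-22·cos(68°)
|p⃗_e| = 1.4254e-22 kg·m/s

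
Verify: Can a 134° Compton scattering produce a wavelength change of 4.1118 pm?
Yes, consistent

Calculate the expected shift for θ = 134°:

Δλ_expected = λ_C(1 - cos(134°))
Δλ_expected = 2.4263 × (1 - cos(134°))
Δλ_expected = 2.4263 × 1.6947
Δλ_expected = 4.1118 pm

Given shift: 4.1118 pm
Expected shift: 4.1118 pm
Difference: 0.0000 pm

The values match. This is consistent with Compton scattering at the stated angle.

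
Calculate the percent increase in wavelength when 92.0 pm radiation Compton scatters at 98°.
3.0043%

Calculate the Compton shift:
Δλ = λ_C(1 - cos(98°))
Δλ = 2.4263 × (1 - cos(98°))
Δλ = 2.4263 × 1.1392
Δλ = 2.7640 pm

Percentage change:
(Δλ/λ₀) × 100 = (2.7640/92.0) × 100
= 3.0043%

(Intermediate values are shown rounded; full precision is carried through to the final answer.)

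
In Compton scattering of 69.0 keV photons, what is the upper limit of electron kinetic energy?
14.6718 keV

Maximum energy transfer occurs at θ = 180° (backscattering).

Initial photon: E₀ = 69.0 keV → λ₀ = 17.9687 pm

Maximum Compton shift (at 180°):
Δλ_max = 2λ_C = 2 × 2.4263 = 4.8526 pm

Final wavelength:
λ' = 17.9687 + 4.8526 = 22.8213 pm

Minimum photon energy (maximum energy to electron):
E'_min = hc/λ' = 54.3282 keV

Maximum electron kinetic energy:
K_max = E₀ - E'_min = 69.0000 - 54.3282 = 14.6718 keV

(Intermediate values are shown rounded; full precision is carried through to the final answer.)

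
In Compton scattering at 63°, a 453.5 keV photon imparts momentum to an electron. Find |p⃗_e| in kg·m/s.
2.2241e-22 kg·m/s

The electron is initially at rest, so by conservation of momentum:
p⃗_e = p⃗₀ − p⃗'  (incident photon momentum minus scattered photon momentum)

Photon momentum magnitudes (p = h/λ = E/c):
λ₀ = hc/E₀ = 2.7339 pm → p₀ = h/λ₀ = 2.4236e-22 kg·m/s
Δλ = λ_C(1 − cos 63°) = 1.3248 pm
λ' = 4.0587 pm → p' = h/λ' = 1.6325e-22 kg·m/s

The scattered photon makes angle θ = 63° with the incident direction, so by the law of cosines:
|p⃗_e|² = p₀² + p'² − 2p₀p'cos θ
|p⃗_e|² = (2.4236e-22)² + (1.6325e-22)² − 2·2.4236e-22·1.6325e-22·cos(63°)
|p⃗_e| = 2.2241e-22 kg·m/s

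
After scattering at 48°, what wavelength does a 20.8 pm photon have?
21.6028 pm

Using the Compton scattering formula:
λ' = λ + Δλ = λ + λ_C(1 - cos θ)

Given:
- Initial wavelength λ = 20.8 pm
- Scattering angle θ = 48°
- Compton wavelength λ_C ≈ 2.4263 pm

Calculate the shift:
Δλ = 2.4263 × (1 - cos(48°))
Δλ = 2.4263 × 0.3309
Δλ = 0.8028 pm

Final wavelength:
λ' = 20.8 + 0.8028 = 21.6028 pm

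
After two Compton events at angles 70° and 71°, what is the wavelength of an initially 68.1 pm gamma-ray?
71.3328 pm

Apply Compton shift twice:

First scattering at θ₁ = 70°:
Δλ₁ = λ_C(1 - cos(70°))
Δλ₁ = 2.4263 × 0.6580
Δλ₁ = 1.5965 pm

After first scattering:
λ₁ = 68.1 + 1.5965 = 69.6965 pm

Second scattering at θ₂ = 71°:
Δλ₂ = λ_C(1 - cos(71°))
Δλ₂ = 2.4263 × 0.6744
Δλ₂ = 1.6364 pm

Final wavelength:
λ₂ = 69.6965 + 1.6364 = 71.3328 pm

Total shift: Δλ_total = 1.5965 + 1.6364 = 3.2328 pm

(Intermediate values are shown rounded; full precision is carried through to the final answer.)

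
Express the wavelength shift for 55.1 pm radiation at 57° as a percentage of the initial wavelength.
2.0052%

Calculate the Compton shift:
Δλ = λ_C(1 - cos(57°))
Δλ = 2.4263 × (1 - cos(57°))
Δλ = 2.4263 × 0.4554
Δλ = 1.1048 pm

Percentage change:
(Δλ/λ₀) × 100 = (1.1048/55.1) × 100
= 2.0052%

(Intermediate values are shown rounded; full precision is carried through to the final answer.)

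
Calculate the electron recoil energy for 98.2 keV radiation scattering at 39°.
4.0328 keV

By energy conservation: K_e = E_initial - E_final

First find the scattered photon energy:
Initial wavelength: λ = hc/E = 12.6257 pm
Compton shift: Δλ = λ_C(1 - cos(39°)) = 0.5407 pm
Final wavelength: λ' = 12.6257 + 0.5407 = 13.1664 pm
Final photon energy: E' = hc/λ' = 94.1672 keV

Electron kinetic energy:
K_e = E - E' = 98.2000 - 94.1672 = 4.0328 keV

(Intermediate values are shown rounded; full precision is carried through to the final answer.)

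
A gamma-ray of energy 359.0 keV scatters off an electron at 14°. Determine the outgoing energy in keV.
351.6613 keV

First convert energy to wavelength:
λ = hc/E, with hc ≈ 1239.842 keV·pm (i.e. 1239.842 eV·nm)

For E = 359.0 keV = 359000 eV:
λ = 1239.842 keV·pm / 359.0 keV
λ = 3.4536 pm

Calculate the Compton shift:
Δλ = λ_C(1 - cos(14°)) = 2.4263 × 0.0297
Δλ = 0.0721 pm

Final wavelength:
λ' = 3.4536 + 0.0721 = 3.5257 pm

Final energy:
E' = hc/λ' = 1239.842 / 3.5257 = 351.6613 keV

(Intermediate values are shown rounded; full precision is carried through to the final answer.)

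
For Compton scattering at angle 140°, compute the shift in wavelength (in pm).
4.2850 pm

Using the Compton scattering formula:
Δλ = λ_C(1 - cos θ)

where λ_C = h/(m_e·c) ≈ 2.4263 pm is the Compton wavelength of an electron.

For θ = 140°:
cos(140°) = -0.7660
1 - cos(140°) = 1.7660

Δλ = 2.4263 × 1.7660
Δλ = 4.2850 pm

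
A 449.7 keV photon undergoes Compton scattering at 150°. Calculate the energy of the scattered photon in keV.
170.2004 keV

First convert energy to wavelength:
λ = hc/E, with hc ≈ 1239.842 keV·pm (i.e. 1239.842 eV·nm)

For E = 449.7 keV = 449700 eV:
λ = 1239.842 keV·pm / 449.7 keV
λ = 2.7570 pm

Calculate the Compton shift:
Δλ = λ_C(1 - cos(150°)) = 2.4263 × 1.8660
Δλ = 4.5276 pm

Final wavelength:
λ' = 2.7570 + 4.5276 = 7.2846 pm

Final energy:
E' = hc/λ' = 1239.842 / 7.2846 = 170.2004 keV

(Intermediate values are shown rounded; full precision is carried through to the final answer.)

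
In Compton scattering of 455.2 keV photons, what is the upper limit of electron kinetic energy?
291.5537 keV

Maximum energy transfer occurs at θ = 180° (backscattering).

Initial photon: E₀ = 455.2 keV → λ₀ = 2.7237 pm

Maximum Compton shift (at 180°):
Δλ_max = 2λ_C = 2 × 2.4263 = 4.8526 pm

Final wavelength:
λ' = 2.7237 + 4.8526 = 7.5764 pm

Minimum photon energy (maximum energy to electron):
E'_min = hc/λ' = 163.6463 keV

Maximum electron kinetic energy:
K_max = E₀ - E'_min = 455.2000 - 163.6463 = 291.5537 keV

(Intermediate values are shown rounded; full precision is carried through to the final answer.)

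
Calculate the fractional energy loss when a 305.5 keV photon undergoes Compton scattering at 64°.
0.2514 (or 25.14%)

Calculate initial and final photon energies:

Initial: E₀ = 305.5 keV → λ₀ = 4.0584 pm
Compton shift: Δλ = 1.3627 pm
Final wavelength: λ' = 5.4211 pm
Final energy: E' = 228.7072 keV

Fractional energy loss:
(E₀ - E')/E₀ = (305.5000 - 228.7072)/305.5000
= 76.7928/305.5000
= 0.2514
= 25.14%

(Intermediate values are shown rounded; full precision is carried through to the final answer.)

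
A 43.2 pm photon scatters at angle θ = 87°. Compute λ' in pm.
45.4993 pm

Using the Compton scattering formula:
λ' = λ + Δλ = λ + λ_C(1 - cos θ)

Given:
- Initial wavelength λ = 43.2 pm
- Scattering angle θ = 87°
- Compton wavelength λ_C ≈ 2.4263 pm

Calculate the shift:
Δλ = 2.4263 × (1 - cos(87°))
Δλ = 2.4263 × 0.9477
Δλ = 2.2993 pm

Final wavelength:
λ' = 43.2 + 2.2993 = 45.4993 pm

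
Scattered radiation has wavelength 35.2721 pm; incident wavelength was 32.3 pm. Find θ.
103.00°

First find the wavelength shift:
Δλ = λ' - λ = 35.2721 - 32.3 = 2.9721 pm

Using Δλ = λ_C(1 - cos θ), with λ_C = h/(m_e·c) ≈ 2.42631024 pm:
cos θ = 1 - Δλ/λ_C
cos θ = 1 - 2.9721/2.42631024
cos θ = -0.224946

θ = arccos(-0.224946)
θ = 103.00°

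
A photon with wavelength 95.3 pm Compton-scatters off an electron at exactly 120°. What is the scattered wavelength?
98.9395 pm

Using the Compton formula: λ' = λ + λ_C(1 − cos θ)

For θ = 120°, cos θ = -1/2 (exact) = -0.5000, so:
1 − cos 120° = 1 − (-1/2) = 1.5000

Δλ = λ_C × 1.5000 = 2.4263 × 1.5000 = 3.6395 pm

λ' = 95.3 + 3.6395 = 98.9395 pm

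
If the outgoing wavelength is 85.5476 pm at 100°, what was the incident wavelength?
82.7000 pm

From λ' = λ + Δλ, we have λ = λ' - Δλ

First calculate the Compton shift:
Δλ = λ_C(1 - cos θ)
Δλ = 2.4263 × (1 - cos(100°))
Δλ = 2.4263 × 1.1736
Δλ = 2.8476 pm

Initial wavelength:
λ = λ' - Δλ
λ = 85.5476 - 2.8476
λ = 82.7000 pm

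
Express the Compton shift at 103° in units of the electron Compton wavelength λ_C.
1.2250 λ_C

The Compton shift formula is:
Δλ = λ_C(1 - cos θ)

Dividing both sides by λ_C:
Δλ/λ_C = 1 - cos θ

For θ = 103°:
Δλ/λ_C = 1 - cos(103°)
Δλ/λ_C = 1 - -0.2250
Δλ/λ_C = 1.2250

This means the shift is 1.2250 × λ_C = 2.9721 pm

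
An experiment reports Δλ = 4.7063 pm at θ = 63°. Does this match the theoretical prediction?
No, inconsistent

Calculate the expected shift for θ = 63°:

Δλ_expected = λ_C(1 - cos(63°))
Δλ_expected = 2.4263 × (1 - cos(63°))
Δλ_expected = 2.4263 × 0.5460
Δλ_expected = 1.3248 pm

Given shift: 4.7063 pm
Expected shift: 1.3248 pm
Difference: 3.3815 pm

The values do not match. The given shift corresponds to θ ≈ 160.0°, not 63°.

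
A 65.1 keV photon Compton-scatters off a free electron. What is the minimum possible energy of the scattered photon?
51.8810 keV (at θ = 180°)

The scattered photon has minimum energy when its wavelength is maximum, i.e., when the Compton shift Δλ = λ_C(1 − cos θ) is maximum. This occurs at θ = 180° (backscattering), giving Δλ_max = 2λ_C = 4.8526 pm.

Initial wavelength: λ₀ = hc/E₀ = 19.0452 pm
Maximum final wavelength: λ'_max = λ₀ + 2λ_C = 19.0452 + 4.8526 = 23.8978 pm
Minimum final energy: E'_min = hc/λ'_max = 51.8810 keV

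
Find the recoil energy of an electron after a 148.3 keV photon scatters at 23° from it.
3.3442 keV

By energy conservation: K_e = E_initial - E_final

First find the scattered photon energy:
Initial wavelength: λ = hc/E = 8.3604 pm
Compton shift: Δλ = λ_C(1 - cos(23°)) = 0.1929 pm
Final wavelength: λ' = 8.3604 + 0.1929 = 8.5532 pm
Final photon energy: E' = hc/λ' = 144.9558 keV

Electron kinetic energy:
K_e = E - E' = 148.3000 - 144.9558 = 3.3442 keV

(Intermediate values are shown rounded; full precision is carried through to the final answer.)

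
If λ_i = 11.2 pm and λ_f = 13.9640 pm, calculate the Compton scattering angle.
98.00°

First find the wavelength shift:
Δλ = λ' - λ = 13.9640 - 11.2 = 2.7640 pm

Using Δλ = λ_C(1 - cos θ), with λ_C = h/(m_e·c) ≈ 2.42631024 pm:
cos θ = 1 - Δλ/λ_C
cos θ = 1 - 2.7640/2.42631024
cos θ = -0.139178

θ = arccos(-0.139178)
θ = 98.00°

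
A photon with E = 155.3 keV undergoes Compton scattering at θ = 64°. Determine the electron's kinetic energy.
22.6429 keV

By energy conservation: K_e = E_initial - E_final

First find the scattered photon energy:
Initial wavelength: λ = hc/E = 7.9835 pm
Compton shift: Δλ = λ_C(1 - cos(64°)) = 1.3627 pm
Final wavelength: λ' = 7.9835 + 1.3627 = 9.3462 pm
Final photon energy: E' = hc/λ' = 132.6571 keV

Electron kinetic energy:
K_e = E - E' = 155.3000 - 132.6571 = 22.6429 keV

(Intermediate values are shown rounded; full precision is carried through to the final answer.)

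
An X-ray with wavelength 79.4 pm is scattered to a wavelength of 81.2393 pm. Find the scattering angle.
76.00°

First find the wavelength shift:
Δλ = λ' - λ = 81.2393 - 79.4 = 1.8393 pm

Using Δλ = λ_C(1 - cos θ), with λ_C = h/(m_e·c) ≈ 2.42631024 pm:
cos θ = 1 - Δλ/λ_C
cos θ = 1 - 1.8393/2.42631024
cos θ = 0.241935

θ = arccos(0.241935)
θ = 76.00°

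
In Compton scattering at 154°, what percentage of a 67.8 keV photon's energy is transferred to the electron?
0.2012 (or 20.12%)

Calculate initial and final photon energies:

Initial: E₀ = 67.8 keV → λ₀ = 18.2868 pm
Compton shift: Δλ = 4.6071 pm
Final wavelength: λ' = 22.8938 pm
Final energy: E' = 54.1562 keV

Fractional energy loss:
(E₀ - E')/E₀ = (67.8000 - 54.1562)/67.8000
= 13.6438/67.8000
= 0.2012
= 20.12%

(Intermediate values are shown rounded; full precision is carried through to the final answer.)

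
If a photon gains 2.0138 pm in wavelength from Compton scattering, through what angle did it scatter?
80.21°

From the Compton formula Δλ = λ_C(1 - cos θ), we can solve for θ:

cos θ = 1 - Δλ/λ_C

Given:
- Δλ = 2.0138 pm
- λ_C = h/(m_e·c) ≈ 2.42631024 pm

cos θ = 1 - 2.0138/2.42631024
cos θ = 1 - 0.829985
cos θ = 0.170015

θ = arccos(0.170015)
θ = 80.21°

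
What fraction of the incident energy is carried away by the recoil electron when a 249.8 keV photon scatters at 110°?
0.3962 (or 39.62%)

Calculate initial and final photon energies:

Initial: E₀ = 249.8 keV → λ₀ = 4.9633 pm
Compton shift: Δλ = 3.2562 pm
Final wavelength: λ' = 8.2195 pm
Final energy: E' = 150.8416 keV

Fractional energy loss:
(E₀ - E')/E₀ = (249.8000 - 150.8416)/249.8000
= 98.9584/249.8000
= 0.3962
= 39.62%

(Intermediate values are shown rounded; full precision is carried through to the final answer.)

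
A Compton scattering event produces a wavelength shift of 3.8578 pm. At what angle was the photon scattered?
126.16°

From the Compton formula Δλ = λ_C(1 - cos θ), we can solve for θ:

cos θ = 1 - Δλ/λ_C

Given:
- Δλ = 3.8578 pm
- λ_C = h/(m_e·c) ≈ 2.42631024 pm

cos θ = 1 - 3.8578/2.42631024
cos θ = 1 - 1.589986
cos θ = -0.589986

θ = arccos(-0.589986)
θ = 126.16°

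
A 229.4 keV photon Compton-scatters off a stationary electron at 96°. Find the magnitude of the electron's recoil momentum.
1.5443e-22 kg·m/s

The electron is initially at rest, so by conservation of momentum:
p⃗_e = p⃗₀ − p⃗'  (incident photon momentum minus scattered photon momentum)

Photon momentum magnitudes (p = h/λ = E/c):
λ₀ = hc/E₀ = 5.4047 pm → p₀ = h/λ₀ = 1.2260e-22 kg·m/s
Δλ = λ_C(1 − cos 96°) = 2.6799 pm
λ' = 8.0846 pm → p' = h/λ' = 8.1959e-23 kg·m/s

The scattered photon makes angle θ = 96° with the incident direction, so by the law of cosines:
|p⃗_e|² = p₀² + p'² − 2p₀p'cos θ
|p⃗_e|² = (1.2260e-22)² + (8.1959e-23)² − 2·1.2260e-22·8.1959e-23·cos(96°)
|p⃗_e| = 1.5443e-22 kg·m/s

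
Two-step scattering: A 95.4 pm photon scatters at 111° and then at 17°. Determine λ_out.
98.8018 pm

Apply Compton shift twice:

First scattering at θ₁ = 111°:
Δλ₁ = λ_C(1 - cos(111°))
Δλ₁ = 2.4263 × 1.3584
Δλ₁ = 3.2958 pm

After first scattering:
λ₁ = 95.4 + 3.2958 = 98.6958 pm

Second scattering at θ₂ = 17°:
Δλ₂ = λ_C(1 - cos(17°))
Δλ₂ = 2.4263 × 0.0437
Δλ₂ = 0.1060 pm

Final wavelength:
λ₂ = 98.6958 + 0.1060 = 98.8018 pm

Total shift: Δλ_total = 3.2958 + 0.1060 = 3.4018 pm

(Intermediate values are shown rounded; full precision is carried through to the final answer.)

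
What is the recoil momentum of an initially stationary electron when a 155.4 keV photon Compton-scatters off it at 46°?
6.2482e-23 kg·m/s

The electron is initially at rest, so by conservation of momentum:
p⃗_e = p⃗₀ − p⃗'  (incident photon momentum minus scattered photon momentum)

Photon momentum magnitudes (p = h/λ = E/c):
λ₀ = hc/E₀ = 7.9784 pm → p₀ = h/λ₀ = 8.3050e-23 kg·m/s
Δλ = λ_C(1 − cos 46°) = 0.7409 pm
λ' = 8.7192 pm → p' = h/λ' = 7.5994e-23 kg·m/s

The scattered photon makes angle θ = 46° with the incident direction, so by the law of cosines:
|p⃗_e|² = p₀² + p'² − 2p₀p'cos θ
|p⃗_e|² = (8.3050e-23)² + (7.5994e-23)² − 2·8.3050e-23·7.5994e-23·cos(46°)
|p⃗_e| = 6.2482e-23 kg·m/s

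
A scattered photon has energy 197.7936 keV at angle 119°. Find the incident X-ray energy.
465.1000 keV

Convert final energy to wavelength (hc ≈ 1239.842 keV·pm):
λ' = hc/E' = 1239.842 / 197.7936 = 6.2684 pm

Calculate the Compton shift:
Δλ = λ_C(1 - cos(119°))
Δλ = 2.4263 × (1 - cos(119°))
Δλ = 3.6026 pm

Initial wavelength:
λ = λ' - Δλ = 6.2684 - 3.6026 = 2.6658 pm

Initial energy:
E = hc/λ = 1239.842 / 2.6658 = 465.1000 keV

(Intermediate values are shown rounded; full precision is carried through to the final answer.)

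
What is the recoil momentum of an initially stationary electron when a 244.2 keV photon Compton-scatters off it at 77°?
1.4321e-22 kg·m/s

The electron is initially at rest, so by conservation of momentum:
p⃗_e = p⃗₀ − p⃗'  (incident photon momentum minus scattered photon momentum)

Photon momentum magnitudes (p = h/λ = E/c):
λ₀ = hc/E₀ = 5.0772 pm → p₀ = h/λ₀ = 1.3051e-22 kg·m/s
Δλ = λ_C(1 − cos 77°) = 1.8805 pm
λ' = 6.9577 pm → p' = h/λ' = 9.5234e-23 kg·m/s

The scattered photon makes angle θ = 77° with the incident direction, so by the law of cosines:
|p⃗_e|² = p₀² + p'² − 2p₀p'cos θ
|p⃗_e|² = (1.3051e-22)² + (9.5234e-23)² − 2·1.3051e-22·9.5234e-23·cos(77°)
|p⃗_e| = 1.4321e-22 kg·m/s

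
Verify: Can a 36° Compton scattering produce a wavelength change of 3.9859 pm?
No, inconsistent

Calculate the expected shift for θ = 36°:

Δλ_expected = λ_C(1 - cos(36°))
Δλ_expected = 2.4263 × (1 - cos(36°))
Δλ_expected = 2.4263 × 0.1910
Δλ_expected = 0.4634 pm

Given shift: 3.9859 pm
Expected shift: 0.4634 pm
Difference: 3.5225 pm

The values do not match. The given shift corresponds to θ ≈ 130.0°, not 36°.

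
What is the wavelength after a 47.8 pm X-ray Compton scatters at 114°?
51.2132 pm

Using the Compton scattering formula:
λ' = λ + Δλ = λ + λ_C(1 - cos θ)

Given:
- Initial wavelength λ = 47.8 pm
- Scattering angle θ = 114°
- Compton wavelength λ_C ≈ 2.4263 pm

Calculate the shift:
Δλ = 2.4263 × (1 - cos(114°))
Δλ = 2.4263 × 1.4067
Δλ = 3.4132 pm

Final wavelength:
λ' = 47.8 + 3.4132 = 51.2132 pm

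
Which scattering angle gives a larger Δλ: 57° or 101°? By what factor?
101° produces the larger shift by a factor of 2.615

Calculate both shifts using Δλ = λ_C(1 - cos θ):

For θ₁ = 57°:
Δλ₁ = 2.4263 × (1 - cos(57°))
Δλ₁ = 2.4263 × 0.4554
Δλ₁ = 1.1048 pm

For θ₂ = 101°:
Δλ₂ = 2.4263 × (1 - cos(101°))
Δλ₂ = 2.4263 × 1.1908
Δλ₂ = 2.8893 pm

The 101° angle produces the larger shift.
Ratio: 2.8893/1.1048 = 2.615

(Intermediate values are shown rounded; full precision is carried through to the final answer.)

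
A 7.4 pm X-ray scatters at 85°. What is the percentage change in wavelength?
29.9303%

Calculate the Compton shift:
Δλ = λ_C(1 - cos(85°))
Δλ = 2.4263 × (1 - cos(85°))
Δλ = 2.4263 × 0.9128
Δλ = 2.2148 pm

Percentage change:
(Δλ/λ₀) × 100 = (2.2148/7.4) × 100
= 29.9303%

(Intermediate values are shown rounded; full precision is carried through to the final answer.)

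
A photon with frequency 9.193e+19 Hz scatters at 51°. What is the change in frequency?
1.987e+19 Hz (decrease)

Convert frequency to wavelength (c = 299792458 m/s):
λ₀ = c/f₀ = 299792458/9.193e+19 = 3.2610949e-12 m = 3.2611 pm

Calculate Compton shift:
Δλ = λ_C(1 - cos(51°)) = 0.8994 pm

Final wavelength:
λ' = λ₀ + Δλ = 3.2611 + 0.8994 = 4.1605 pm

Final frequency:
f' = c/λ' = 299792458/4.1604787e-12 = 7.2057203e+19 Hz

Frequency shift (decrease):
Δf = f₀ - f' = 9.193e+19 - 7.2057203e+19 = 1.987e+19 Hz

(Intermediate values are shown rounded; full precision is carried through to the final answer.)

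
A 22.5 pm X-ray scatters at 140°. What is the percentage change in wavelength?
19.0443%

Calculate the Compton shift:
Δλ = λ_C(1 - cos(140°))
Δλ = 2.4263 × (1 - cos(140°))
Δλ = 2.4263 × 1.7660
Δλ = 4.2850 pm

Percentage change:
(Δλ/λ₀) × 100 = (4.2850/22.5) × 100
= 19.0443%

(Intermediate values are shown rounded; full precision is carried through to the final answer.)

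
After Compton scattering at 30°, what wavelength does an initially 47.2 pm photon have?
47.5251 pm

Using the Compton formula: λ' = λ + λ_C(1 − cos θ)

For θ = 30°, cos θ = √3/2 (exact) ≈ 0.8660, so:
1 − cos 30° = 1 − (√3/2) ≈ 0.1340

Δλ = λ_C × 0.1340 = 2.4263 × 0.1340 = 0.3251 pm

λ' = 47.2 + 0.3251 = 47.5251 pm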